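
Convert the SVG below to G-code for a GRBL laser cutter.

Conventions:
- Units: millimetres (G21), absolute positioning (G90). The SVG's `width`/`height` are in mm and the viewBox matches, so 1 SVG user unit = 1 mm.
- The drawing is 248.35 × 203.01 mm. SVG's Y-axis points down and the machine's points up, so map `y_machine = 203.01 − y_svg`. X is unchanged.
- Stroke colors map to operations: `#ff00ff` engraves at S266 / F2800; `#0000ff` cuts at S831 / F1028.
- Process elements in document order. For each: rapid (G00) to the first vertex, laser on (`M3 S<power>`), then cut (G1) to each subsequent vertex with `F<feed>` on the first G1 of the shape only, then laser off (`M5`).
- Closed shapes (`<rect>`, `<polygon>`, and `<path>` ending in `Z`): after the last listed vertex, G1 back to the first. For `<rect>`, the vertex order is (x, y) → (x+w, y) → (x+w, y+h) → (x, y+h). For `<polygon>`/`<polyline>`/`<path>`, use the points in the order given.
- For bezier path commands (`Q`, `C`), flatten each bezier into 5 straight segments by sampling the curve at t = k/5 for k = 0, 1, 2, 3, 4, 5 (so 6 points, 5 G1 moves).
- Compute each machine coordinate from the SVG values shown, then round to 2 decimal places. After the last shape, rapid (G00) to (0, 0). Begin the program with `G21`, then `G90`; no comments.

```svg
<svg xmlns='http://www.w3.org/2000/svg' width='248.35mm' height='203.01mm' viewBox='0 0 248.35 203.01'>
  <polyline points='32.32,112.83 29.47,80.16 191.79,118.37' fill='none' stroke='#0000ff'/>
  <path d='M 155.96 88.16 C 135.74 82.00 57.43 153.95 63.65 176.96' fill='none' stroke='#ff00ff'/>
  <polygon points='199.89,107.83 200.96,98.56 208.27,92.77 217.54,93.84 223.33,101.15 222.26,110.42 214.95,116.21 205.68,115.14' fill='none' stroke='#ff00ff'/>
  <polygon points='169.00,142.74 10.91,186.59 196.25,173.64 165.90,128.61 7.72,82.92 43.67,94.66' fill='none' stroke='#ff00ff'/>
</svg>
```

G21
G90
G00 X32.32 Y90.18
M3 S831
G1 X29.47 Y122.85 F1028
G1 X191.79 Y84.64
M5
G00 X155.96 Y114.85
M3 S266
G1 X138.00 Y110.19 F2800
G1 X112.94 Y92.88
G1 X87.63 Y69.02
G1 X68.92 Y44.71
G1 X63.65 Y26.05
M5
G00 X199.89 Y95.18
M3 S266
G1 X200.96 Y104.45 F2800
G1 X208.27 Y110.24
G1 X217.54 Y109.17
G1 X223.33 Y101.86
G1 X222.26 Y92.59
G1 X214.95 Y86.80
G1 X205.68 Y87.87
G1 X199.89 Y95.18
M5
G00 X169.00 Y60.27
M3 S266
G1 X10.91 Y16.42 F2800
G1 X196.25 Y29.37
G1 X165.90 Y74.40
G1 X7.72 Y120.09
G1 X43.67 Y108.35
G1 X169.00 Y60.27
M5
G00 X0.00 Y0.00

Since the viewBox matches the mm dimensions, user units are millimetres directly. The only transform is the Y-flip y_m = 203.01 − y_svg.

Shape 1 is a open polyline drawn with `<polyline>`. Its stroke #0000ff means cut at S831, F1028. After flipping Y the toolpath is (32.32,90.18) → (29.47,122.85) → (191.79,84.64).

Shape 2 is a cubic bezier drawn with `<path>`. Its stroke #ff00ff means engrave at S266, F2800. After flipping Y the toolpath is (155.96,114.85) → (138.00,110.19) → (112.94,92.88) → (87.63,69.02) → (68.92,44.71) → (63.65,26.05).

Shape 3 is a regular polygon drawn with `<polygon>`. Its stroke #ff00ff means engrave at S266, F2800. After flipping Y the toolpath is (199.89,95.18) → (200.96,104.45) → (208.27,110.24) → (217.54,109.17) → (223.33,101.86) → (222.26,92.59) → (214.95,86.80) → (205.68,87.87) → (199.89,95.18), returning to the start.

Shape 4 is a closed polygon drawn with `<polygon>`. Its stroke #ff00ff means engrave at S266, F2800. After flipping Y the toolpath is (169.00,60.27) → (10.91,16.42) → (196.25,29.37) → (165.90,74.40) → (7.72,120.09) → (43.67,108.35) → (169.00,60.27), returning to the start.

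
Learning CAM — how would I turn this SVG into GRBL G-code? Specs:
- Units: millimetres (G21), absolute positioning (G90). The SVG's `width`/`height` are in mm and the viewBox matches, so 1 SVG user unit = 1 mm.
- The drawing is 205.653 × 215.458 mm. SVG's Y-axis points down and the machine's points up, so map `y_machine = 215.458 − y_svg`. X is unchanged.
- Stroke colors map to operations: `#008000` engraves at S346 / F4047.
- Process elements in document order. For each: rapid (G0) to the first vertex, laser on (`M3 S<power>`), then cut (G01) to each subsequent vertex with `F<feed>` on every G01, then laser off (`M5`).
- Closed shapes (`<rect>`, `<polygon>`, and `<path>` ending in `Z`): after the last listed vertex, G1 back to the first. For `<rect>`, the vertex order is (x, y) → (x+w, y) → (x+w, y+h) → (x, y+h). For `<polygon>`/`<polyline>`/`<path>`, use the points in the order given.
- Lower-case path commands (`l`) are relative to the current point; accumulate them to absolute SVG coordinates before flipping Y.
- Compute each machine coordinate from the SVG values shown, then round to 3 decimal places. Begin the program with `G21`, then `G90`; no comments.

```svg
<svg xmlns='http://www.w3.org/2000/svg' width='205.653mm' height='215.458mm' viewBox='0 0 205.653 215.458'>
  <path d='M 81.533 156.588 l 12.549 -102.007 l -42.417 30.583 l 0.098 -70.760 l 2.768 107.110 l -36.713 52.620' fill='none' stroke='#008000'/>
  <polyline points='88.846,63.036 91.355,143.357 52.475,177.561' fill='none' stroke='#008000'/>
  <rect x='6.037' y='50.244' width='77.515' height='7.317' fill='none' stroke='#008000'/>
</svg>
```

G21
G90
G0 X81.533 Y58.870
M3 S346
G01 X94.082 Y160.877 F4047
G01 X51.665 Y130.294 F4047
G01 X51.763 Y201.054 F4047
G01 X54.531 Y93.944 F4047
G01 X17.818 Y41.324 F4047
M5
G0 X88.846 Y152.422
M3 S346
G01 X91.355 Y72.101 F4047
G01 X52.475 Y37.897 F4047
M5
G0 X6.037 Y165.214
M3 S346
G01 X83.552 Y165.214 F4047
G01 X83.552 Y157.897 F4047
G01 X6.037 Y157.897 F4047
G01 X6.037 Y165.214 F4047
M5

1 u = 1 mm; y_m = 215.458 − y.

[1] `<path>` open polyline, #008000→engrave S346 F4047: (81.533,58.870) → (94.082,160.877) → (51.665,130.294) → (51.763,201.054) → (54.531,93.944) → (17.818,41.324)

[2] `<polyline>` open polyline, #008000→engrave S346 F4047: (88.846,152.422) → (91.355,72.101) → (52.475,37.897)

[3] `<rect>` rectangle, #008000→engrave S346 F4047: (6.037,165.214) → (83.552,165.214) → (83.552,157.897) → (6.037,157.897) → (6.037,165.214) (closed)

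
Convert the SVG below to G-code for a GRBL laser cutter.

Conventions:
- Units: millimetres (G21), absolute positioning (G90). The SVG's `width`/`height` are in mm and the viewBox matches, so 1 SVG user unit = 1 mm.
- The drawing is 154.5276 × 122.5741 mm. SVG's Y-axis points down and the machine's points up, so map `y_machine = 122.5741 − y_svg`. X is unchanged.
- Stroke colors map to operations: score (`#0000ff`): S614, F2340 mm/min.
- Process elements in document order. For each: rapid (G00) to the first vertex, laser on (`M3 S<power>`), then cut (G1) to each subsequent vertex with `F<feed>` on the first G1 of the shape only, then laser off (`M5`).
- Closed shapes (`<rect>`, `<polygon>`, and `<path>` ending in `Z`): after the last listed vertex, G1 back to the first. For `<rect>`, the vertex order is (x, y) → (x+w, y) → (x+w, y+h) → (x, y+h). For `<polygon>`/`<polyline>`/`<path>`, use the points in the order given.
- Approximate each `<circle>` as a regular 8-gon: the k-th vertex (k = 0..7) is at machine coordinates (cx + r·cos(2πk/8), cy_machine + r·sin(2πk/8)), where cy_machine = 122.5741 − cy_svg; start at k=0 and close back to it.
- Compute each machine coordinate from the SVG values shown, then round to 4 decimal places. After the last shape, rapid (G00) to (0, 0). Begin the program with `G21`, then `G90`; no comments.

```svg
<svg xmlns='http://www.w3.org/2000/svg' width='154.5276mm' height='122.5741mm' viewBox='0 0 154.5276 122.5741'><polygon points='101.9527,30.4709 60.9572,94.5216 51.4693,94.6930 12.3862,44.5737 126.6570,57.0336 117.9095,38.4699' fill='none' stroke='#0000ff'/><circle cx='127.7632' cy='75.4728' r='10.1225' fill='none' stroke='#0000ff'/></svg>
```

1 u = 1 mm; y_m = 122.5741 − y.

[1] `<polygon>` closed polygon, #0000ff→score S614 F2340: (101.9527,92.1032) → (60.9572,28.0525) → (51.4693,27.8811) → (12.3862,78.0004) → (126.6570,65.5405) → (117.9095,84.1042) → (101.9527,92.1032) (closed)

[2] `<circle>` circle, #0000ff→score S614 F2340: (137.8857,47.1013) → (134.9209,54.2590) → (127.7632,57.2238) → (120.6055,54.2590) → (117.6407,47.1013) → (120.6055,39.9436) → (127.7632,36.9788) → (134.9209,39.9436) → (137.8857,47.1013) (closed)

G21
G90
G00 X101.9527 Y92.1032
M3 S614
G1 X60.9572 Y28.0525 F2340
G1 X51.4693 Y27.8811
G1 X12.3862 Y78.0004
G1 X126.6570 Y65.5405
G1 X117.9095 Y84.1042
G1 X101.9527 Y92.1032
M5
G00 X137.8857 Y47.1013
M3 S614
G1 X134.9209 Y54.2590 F2340
G1 X127.7632 Y57.2238
G1 X120.6055 Y54.2590
G1 X117.6407 Y47.1013
G1 X120.6055 Y39.9436
G1 X127.7632 Y36.9788
G1 X134.9209 Y39.9436
G1 X137.8857 Y47.1013
M5
G00 X0.0000 Y0.0000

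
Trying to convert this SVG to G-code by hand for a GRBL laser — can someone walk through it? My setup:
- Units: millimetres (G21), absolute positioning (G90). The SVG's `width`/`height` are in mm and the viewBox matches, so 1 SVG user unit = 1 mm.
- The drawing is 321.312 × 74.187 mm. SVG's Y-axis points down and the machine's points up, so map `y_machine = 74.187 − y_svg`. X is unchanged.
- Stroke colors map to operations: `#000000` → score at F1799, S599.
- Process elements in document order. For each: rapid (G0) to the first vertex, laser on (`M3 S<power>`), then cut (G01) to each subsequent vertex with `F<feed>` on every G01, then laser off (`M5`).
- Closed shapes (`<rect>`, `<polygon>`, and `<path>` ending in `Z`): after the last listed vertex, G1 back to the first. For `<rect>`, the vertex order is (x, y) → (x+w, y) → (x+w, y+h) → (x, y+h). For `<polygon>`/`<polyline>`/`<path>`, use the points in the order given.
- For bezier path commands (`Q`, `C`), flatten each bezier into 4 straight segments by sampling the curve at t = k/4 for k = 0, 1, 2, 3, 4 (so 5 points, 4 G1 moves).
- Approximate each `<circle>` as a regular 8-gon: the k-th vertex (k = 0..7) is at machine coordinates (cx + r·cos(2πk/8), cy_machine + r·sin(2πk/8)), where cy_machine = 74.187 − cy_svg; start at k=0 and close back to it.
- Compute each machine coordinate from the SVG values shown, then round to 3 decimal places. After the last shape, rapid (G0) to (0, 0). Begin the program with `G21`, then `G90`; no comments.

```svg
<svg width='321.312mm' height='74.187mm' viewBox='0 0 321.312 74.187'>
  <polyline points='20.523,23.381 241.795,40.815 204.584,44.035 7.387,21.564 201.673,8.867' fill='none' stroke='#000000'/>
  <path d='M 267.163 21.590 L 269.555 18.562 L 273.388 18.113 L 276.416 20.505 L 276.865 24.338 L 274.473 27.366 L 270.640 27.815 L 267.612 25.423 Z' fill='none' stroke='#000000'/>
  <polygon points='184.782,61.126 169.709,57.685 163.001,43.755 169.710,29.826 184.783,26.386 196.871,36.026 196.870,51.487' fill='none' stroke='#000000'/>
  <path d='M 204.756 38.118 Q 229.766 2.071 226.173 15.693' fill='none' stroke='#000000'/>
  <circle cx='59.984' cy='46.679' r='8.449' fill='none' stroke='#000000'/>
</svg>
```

viewBox `0 0 321.312 74.187` with mm width/height → 1 unit = 1 mm. Flip: y_m = 74.187 − y_svg.

**Shape 1** — `<polyline>` open polyline, stroke `#000000` → score (S599, F1799). Machine vertices: (20.523,50.806) → (241.795,33.372) → (204.584,30.152) → (7.387,52.623) → (201.673,65.320). Open path.

**Shape 2** — `<path>` regular polygon, stroke `#000000` → score (S599, F1799). Machine vertices: (267.163,52.597) → (269.555,55.625) → (273.388,56.074) → (276.416,53.682) → (276.865,49.849) → (274.473,46.821) → (270.640,46.372) → (267.612,48.764) → (267.163,52.597). Closed: final G1 returns to the first vertex.

**Shape 3** — `<polygon>` regular polygon, stroke `#000000` → score (S599, F1799). Machine vertices: (184.782,13.061) → (169.709,16.502) → (163.001,30.432) → (169.710,44.361) → (184.783,47.801) → (196.871,38.161) → (196.870,22.700) → (184.782,13.061). Closed: final G1 returns to the first vertex.

**Shape 4** — `<path>` quadratic bezier, stroke `#000000` → score (S599, F1799). Control points (SVG): P0=(204.756,38.118), P1=(229.766,2.071), P2=(226.173,15.693); sampled at t=k/4. Machine vertices: (204.756,36.069) → (215.473,50.988) → (222.615,59.699) → (226.182,62.201) → (226.173,58.494). Open path.

**Shape 5** — `<circle>` circle, stroke `#000000` → score (S599, F1799). Machine vertices: (68.433,27.508) → (65.958,33.482) → (59.984,35.957) → (54.010,33.482) → (51.535,27.508) → (54.010,21.534) → (59.984,19.059) → (65.958,21.534) → (68.433,27.508). Closed: final G1 returns to the first vertex.

G21
G90
G0 X20.523 Y50.806
M3 S599
G01 X241.795 Y33.372 F1799
G01 X204.584 Y30.152 F1799
G01 X7.387 Y52.623 F1799
G01 X201.673 Y65.320 F1799
M5
G0 X267.163 Y52.597
M3 S599
G01 X269.555 Y55.625 F1799
G01 X273.388 Y56.074 F1799
G01 X276.416 Y53.682 F1799
G01 X276.865 Y49.849 F1799
G01 X274.473 Y46.821 F1799
G01 X270.640 Y46.372 F1799
G01 X267.612 Y48.764 F1799
G01 X267.163 Y52.597 F1799
M5
G0 X184.782 Y13.061
M3 S599
G01 X169.709 Y16.502 F1799
G01 X163.001 Y30.432 F1799
G01 X169.710 Y44.361 F1799
G01 X184.783 Y47.801 F1799
G01 X196.871 Y38.161 F1799
G01 X196.870 Y22.700 F1799
G01 X184.782 Y13.061 F1799
M5
G0 X204.756 Y36.069
M3 S599
G01 X215.473 Y50.988 F1799
G01 X222.615 Y59.699 F1799
G01 X226.182 Y62.201 F1799
G01 X226.173 Y58.494 F1799
M5
G0 X68.433 Y27.508
M3 S599
G01 X65.958 Y33.482 F1799
G01 X59.984 Y35.957 F1799
G01 X54.010 Y33.482 F1799
G01 X51.535 Y27.508 F1799
G01 X54.010 Y21.534 F1799
G01 X59.984 Y19.059 F1799
G01 X65.958 Y21.534 F1799
G01 X68.433 Y27.508 F1799
M5
G0 X0.000 Y0.000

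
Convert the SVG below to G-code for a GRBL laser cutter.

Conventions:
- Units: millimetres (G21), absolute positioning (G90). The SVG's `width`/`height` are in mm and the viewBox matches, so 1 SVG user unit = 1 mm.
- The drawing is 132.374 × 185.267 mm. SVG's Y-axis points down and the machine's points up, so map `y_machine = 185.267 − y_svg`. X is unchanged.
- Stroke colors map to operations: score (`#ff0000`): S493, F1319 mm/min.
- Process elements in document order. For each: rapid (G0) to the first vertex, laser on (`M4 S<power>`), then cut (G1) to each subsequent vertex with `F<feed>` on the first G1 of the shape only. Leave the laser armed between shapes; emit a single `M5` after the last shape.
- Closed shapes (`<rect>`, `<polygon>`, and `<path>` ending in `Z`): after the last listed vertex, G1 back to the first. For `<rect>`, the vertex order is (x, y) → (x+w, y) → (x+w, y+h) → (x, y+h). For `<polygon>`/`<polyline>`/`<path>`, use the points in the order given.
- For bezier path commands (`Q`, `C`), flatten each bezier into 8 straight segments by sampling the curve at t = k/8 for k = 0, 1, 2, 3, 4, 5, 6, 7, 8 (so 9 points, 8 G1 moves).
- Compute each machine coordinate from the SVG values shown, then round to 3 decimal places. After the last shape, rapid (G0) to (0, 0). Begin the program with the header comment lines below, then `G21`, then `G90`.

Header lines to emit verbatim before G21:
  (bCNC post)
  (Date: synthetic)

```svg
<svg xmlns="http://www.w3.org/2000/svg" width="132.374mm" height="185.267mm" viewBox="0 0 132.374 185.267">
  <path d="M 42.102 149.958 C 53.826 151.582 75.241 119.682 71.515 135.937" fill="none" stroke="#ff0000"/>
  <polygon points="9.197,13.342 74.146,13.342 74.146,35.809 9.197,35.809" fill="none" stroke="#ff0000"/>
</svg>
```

(bCNC post)
(Date: synthetic)
G21
G90
G0 X42.102 Y35.309
M4 S493
G1 X46.885 Y36.112 F1319
G1 X52.168 Y39.101
G1 X57.543 Y43.318
G1 X62.602 Y47.806
G1 X66.937 Y51.609
G1 X70.140 Y53.768
G1 X71.802 Y53.328
G1 X71.515 Y49.330
G0 X9.197 Y171.925
M4 S493
G1 X74.146 Y171.925 F1319
G1 X74.146 Y149.458
G1 X9.197 Y149.458
G1 X9.197 Y171.925
M5
G0 X0.000 Y0.000

1 u = 1 mm; y_m = 185.267 − y.

[1] `<path>` cubic bezier, #ff0000→score S493 F1319: (42.102,35.309) → (46.885,36.112) → (52.168,39.101) → (57.543,43.318) → (62.602,47.806) → (66.937,51.609) → (70.140,53.768) → (71.802,53.328) → (71.515,49.330)

[2] `<polygon>` rectangle, #ff0000→score S493 F1319: (9.197,171.925) → (74.146,171.925) → (74.146,149.458) → (9.197,149.458) → (9.197,171.925) (closed)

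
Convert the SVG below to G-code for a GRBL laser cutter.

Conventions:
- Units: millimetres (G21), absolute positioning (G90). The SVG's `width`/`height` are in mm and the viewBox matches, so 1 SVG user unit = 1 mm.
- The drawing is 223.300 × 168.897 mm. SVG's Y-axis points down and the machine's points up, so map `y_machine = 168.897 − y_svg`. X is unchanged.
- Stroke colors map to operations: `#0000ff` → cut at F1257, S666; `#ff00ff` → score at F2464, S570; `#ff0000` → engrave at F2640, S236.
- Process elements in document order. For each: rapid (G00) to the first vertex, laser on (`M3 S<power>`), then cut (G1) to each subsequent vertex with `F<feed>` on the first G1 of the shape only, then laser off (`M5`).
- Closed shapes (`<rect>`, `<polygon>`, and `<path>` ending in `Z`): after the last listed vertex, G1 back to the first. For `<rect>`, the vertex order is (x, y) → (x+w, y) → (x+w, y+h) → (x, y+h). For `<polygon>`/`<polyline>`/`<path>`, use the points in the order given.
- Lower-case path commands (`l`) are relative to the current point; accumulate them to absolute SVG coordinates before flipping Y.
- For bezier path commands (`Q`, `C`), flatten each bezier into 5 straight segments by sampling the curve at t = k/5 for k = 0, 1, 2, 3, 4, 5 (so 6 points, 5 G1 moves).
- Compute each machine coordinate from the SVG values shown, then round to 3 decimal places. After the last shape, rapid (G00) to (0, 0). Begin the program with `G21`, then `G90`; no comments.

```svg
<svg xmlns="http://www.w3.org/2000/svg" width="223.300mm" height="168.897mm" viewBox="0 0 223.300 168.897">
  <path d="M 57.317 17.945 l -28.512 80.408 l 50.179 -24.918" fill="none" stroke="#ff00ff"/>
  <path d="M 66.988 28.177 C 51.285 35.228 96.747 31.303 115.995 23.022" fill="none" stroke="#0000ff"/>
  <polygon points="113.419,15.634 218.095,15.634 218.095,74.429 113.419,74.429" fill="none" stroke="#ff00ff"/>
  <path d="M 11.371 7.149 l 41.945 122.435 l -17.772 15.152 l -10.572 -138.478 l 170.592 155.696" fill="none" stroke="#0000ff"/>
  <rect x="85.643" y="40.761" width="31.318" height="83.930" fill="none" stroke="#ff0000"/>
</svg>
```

G21
G90
G00 X57.317 Y150.952
M3 S570
G1 X28.805 Y70.544 F2464
G1 X78.984 Y95.462
M5
G00 X66.988 Y140.720
M3 S666
G1 X64.207 Y137.754 F1257
G1 X71.911 Y137.104
G1 X85.907 Y138.452
G1 X102.000 Y141.482
G1 X115.995 Y145.875
M5
G00 X113.419 Y153.263
M3 S570
G1 X218.095 Y153.263 F2464
G1 X218.095 Y94.468
G1 X113.419 Y94.468
G1 X113.419 Y153.263
M5
G00 X11.371 Y161.748
M3 S666
G1 X53.316 Y39.313 F1257
G1 X35.544 Y24.161
G1 X24.972 Y162.639
G1 X195.564 Y6.943
M5
G00 X85.643 Y128.136
M3 S236
G1 X116.961 Y128.136 F2640
G1 X116.961 Y44.206
G1 X85.643 Y44.206
G1 X85.643 Y128.136
M5
G00 X0.000 Y0.000

Since the viewBox matches the mm dimensions, user units are millimetres directly. The only transform is the Y-flip y_m = 168.897 − y_svg.

Shape 1 is a open polyline drawn with `<path>`. Its stroke #ff00ff means score at S570, F2464. After flipping Y the toolpath is (57.317,150.952) → (28.805,70.544) → (78.984,95.462).

Shape 2 is a cubic bezier drawn with `<path>`. Its stroke #0000ff means cut at S666, F1257. After flipping Y the toolpath is (66.988,140.720) → (64.207,137.754) → (71.911,137.104) → (85.907,138.452) → (102.000,141.482) → (115.995,145.875).

Shape 3 is a rectangle drawn with `<polygon>`. Its stroke #ff00ff means score at S570, F2464. After flipping Y the toolpath is (113.419,153.263) → (218.095,153.263) → (218.095,94.468) → (113.419,94.468) → (113.419,153.263), returning to the start.

Shape 4 is a open polyline drawn with `<path>`. Its stroke #0000ff means cut at S666, F1257. After flipping Y the toolpath is (11.371,161.748) → (53.316,39.313) → (35.544,24.161) → (24.972,162.639) → (195.564,6.943).

Shape 5 is a rectangle drawn with `<rect>`. Its stroke #ff0000 means engrave at S236, F2640. After flipping Y the toolpath is (85.643,128.136) → (116.961,128.136) → (116.961,44.206) → (85.643,44.206) → (85.643,128.136), returning to the start.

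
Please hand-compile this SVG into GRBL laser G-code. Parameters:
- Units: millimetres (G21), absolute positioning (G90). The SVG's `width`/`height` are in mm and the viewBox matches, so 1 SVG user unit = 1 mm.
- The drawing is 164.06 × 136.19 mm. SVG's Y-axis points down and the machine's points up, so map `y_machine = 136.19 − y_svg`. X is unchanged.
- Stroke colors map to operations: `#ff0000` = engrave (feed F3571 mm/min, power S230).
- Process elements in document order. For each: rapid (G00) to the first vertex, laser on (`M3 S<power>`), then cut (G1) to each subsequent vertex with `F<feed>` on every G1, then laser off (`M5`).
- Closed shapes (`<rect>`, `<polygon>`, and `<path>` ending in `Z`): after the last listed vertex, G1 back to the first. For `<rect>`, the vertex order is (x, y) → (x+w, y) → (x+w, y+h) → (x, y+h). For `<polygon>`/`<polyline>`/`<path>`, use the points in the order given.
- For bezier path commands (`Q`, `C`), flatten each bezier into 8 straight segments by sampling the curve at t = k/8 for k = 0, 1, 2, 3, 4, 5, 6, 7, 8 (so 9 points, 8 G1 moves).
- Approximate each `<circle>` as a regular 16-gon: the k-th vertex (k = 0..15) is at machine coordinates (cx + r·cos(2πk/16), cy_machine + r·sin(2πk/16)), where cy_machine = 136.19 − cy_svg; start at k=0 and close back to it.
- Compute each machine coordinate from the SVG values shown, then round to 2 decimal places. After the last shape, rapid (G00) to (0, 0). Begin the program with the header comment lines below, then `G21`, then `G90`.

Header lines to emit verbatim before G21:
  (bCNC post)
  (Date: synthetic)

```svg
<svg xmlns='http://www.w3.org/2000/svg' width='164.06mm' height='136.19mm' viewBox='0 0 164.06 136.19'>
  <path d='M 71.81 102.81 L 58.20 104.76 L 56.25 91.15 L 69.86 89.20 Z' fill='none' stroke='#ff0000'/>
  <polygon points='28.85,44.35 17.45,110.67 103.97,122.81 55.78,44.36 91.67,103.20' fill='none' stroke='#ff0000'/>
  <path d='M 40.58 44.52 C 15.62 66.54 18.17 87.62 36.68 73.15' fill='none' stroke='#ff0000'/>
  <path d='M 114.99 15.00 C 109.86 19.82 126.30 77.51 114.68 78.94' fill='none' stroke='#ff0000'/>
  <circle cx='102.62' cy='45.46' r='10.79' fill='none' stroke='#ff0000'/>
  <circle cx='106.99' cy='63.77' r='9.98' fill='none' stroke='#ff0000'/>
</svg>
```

Since the viewBox matches the mm dimensions, user units are millimetres directly. The only transform is the Y-flip y_m = 136.19 − y_svg.

Shape 1 is a regular polygon drawn with `<path>`. Its stroke #ff0000 means engrave at S230, F3571. After flipping Y the toolpath is (71.81,33.38) → (58.20,31.43) → (56.25,45.04) → (69.86,46.99) → (71.81,33.38), returning to the start.

Shape 2 is a closed polygon drawn with `<polygon>`. Its stroke #ff0000 means engrave at S230, F3571. After flipping Y the toolpath is (28.85,91.84) → (17.45,25.52) → (103.97,13.38) → (55.78,91.83) → (91.67,32.99) → (28.85,91.84), returning to the start.

Shape 3 is a cubic bezier drawn with `<path>`. Its stroke #ff0000 means engrave at S230, F3571. After flipping Y the toolpath is (40.58,91.67) → (32.49,83.52) → (26.84,75.87) → (23.50,69.12) → (22.33,63.67) → (23.20,59.93) → (25.97,58.31) → (30.51,59.21) → (36.68,63.04).

Shape 4 is a cubic bezier drawn with `<path>`. Its stroke #ff0000 means engrave at S230, F3571. After flipping Y the toolpath is (114.99,121.19) → (113.98,117.12) → (114.41,109.37) → (115.70,99.22) → (117.27,87.95) → (118.53,76.84) → (118.91,67.17) → (117.82,60.21) → (114.68,57.25).

Shape 5 is a circle drawn with `<circle>`. Its stroke #ff0000 means engrave at S230, F3571. After flipping Y the toolpath is (113.41,90.73) → (112.59,94.86) → (110.25,98.36) → (106.75,100.70) → (102.62,101.52) → (98.49,100.70) → (94.99,98.36) → (92.65,94.86) → (91.83,90.73) → (92.65,86.60) → (94.99,83.10) → (98.49,80.76) → (102.62,79.94) → (106.75,80.76) → (110.25,83.10) → (112.59,86.60) → (113.41,90.73), returning to the start.

Shape 6 is a circle drawn with `<circle>`. Its stroke #ff0000 means engrave at S230, F3571. After flipping Y the toolpath is (116.97,72.42) → (116.21,76.24) → (114.05,79.48) → (110.81,81.64) → (106.99,82.40) → (103.17,81.64) → (99.93,79.48) → (97.77,76.24) → (97.01,72.42) → (97.77,68.60) → (99.93,65.36) → (103.17,63.20) → (106.99,62.44) → (110.81,63.20) → (114.05,65.36) → (116.21,68.60) → (116.97,72.42), returning to the start.

(bCNC post)
(Date: synthetic)
G21
G90
G00 X71.81 Y33.38
M3 S230
G1 X58.20 Y31.43 F3571
G1 X56.25 Y45.04 F3571
G1 X69.86 Y46.99 F3571
G1 X71.81 Y33.38 F3571
M5
G00 X28.85 Y91.84
M3 S230
G1 X17.45 Y25.52 F3571
G1 X103.97 Y13.38 F3571
G1 X55.78 Y91.83 F3571
G1 X91.67 Y32.99 F3571
G1 X28.85 Y91.84 F3571
M5
G00 X40.58 Y91.67
M3 S230
G1 X32.49 Y83.52 F3571
G1 X26.84 Y75.87 F3571
G1 X23.50 Y69.12 F3571
G1 X22.33 Y63.67 F3571
G1 X23.20 Y59.93 F3571
G1 X25.97 Y58.31 F3571
G1 X30.51 Y59.21 F3571
G1 X36.68 Y63.04 F3571
M5
G00 X114.99 Y121.19
M3 S230
G1 X113.98 Y117.12 F3571
G1 X114.41 Y109.37 F3571
G1 X115.70 Y99.22 F3571
G1 X117.27 Y87.95 F3571
G1 X118.53 Y76.84 F3571
G1 X118.91 Y67.17 F3571
G1 X117.82 Y60.21 F3571
G1 X114.68 Y57.25 F3571
M5
G00 X113.41 Y90.73
M3 S230
G1 X112.59 Y94.86 F3571
G1 X110.25 Y98.36 F3571
G1 X106.75 Y100.70 F3571
G1 X102.62 Y101.52 F3571
G1 X98.49 Y100.70 F3571
G1 X94.99 Y98.36 F3571
G1 X92.65 Y94.86 F3571
G1 X91.83 Y90.73 F3571
G1 X92.65 Y86.60 F3571
G1 X94.99 Y83.10 F3571
G1 X98.49 Y80.76 F3571
G1 X102.62 Y79.94 F3571
G1 X106.75 Y80.76 F3571
G1 X110.25 Y83.10 F3571
G1 X112.59 Y86.60 F3571
G1 X113.41 Y90.73 F3571
M5
G00 X116.97 Y72.42
M3 S230
G1 X116.21 Y76.24 F3571
G1 X114.05 Y79.48 F3571
G1 X110.81 Y81.64 F3571
G1 X106.99 Y82.40 F3571
G1 X103.17 Y81.64 F3571
G1 X99.93 Y79.48 F3571
G1 X97.77 Y76.24 F3571
G1 X97.01 Y72.42 F3571
G1 X97.77 Y68.60 F3571
G1 X99.93 Y65.36 F3571
G1 X103.17 Y63.20 F3571
G1 X106.99 Y62.44 F3571
G1 X110.81 Y63.20 F3571
G1 X114.05 Y65.36 F3571
G1 X116.21 Y68.60 F3571
G1 X116.97 Y72.42 F3571
M5
G00 X0.00 Y0.00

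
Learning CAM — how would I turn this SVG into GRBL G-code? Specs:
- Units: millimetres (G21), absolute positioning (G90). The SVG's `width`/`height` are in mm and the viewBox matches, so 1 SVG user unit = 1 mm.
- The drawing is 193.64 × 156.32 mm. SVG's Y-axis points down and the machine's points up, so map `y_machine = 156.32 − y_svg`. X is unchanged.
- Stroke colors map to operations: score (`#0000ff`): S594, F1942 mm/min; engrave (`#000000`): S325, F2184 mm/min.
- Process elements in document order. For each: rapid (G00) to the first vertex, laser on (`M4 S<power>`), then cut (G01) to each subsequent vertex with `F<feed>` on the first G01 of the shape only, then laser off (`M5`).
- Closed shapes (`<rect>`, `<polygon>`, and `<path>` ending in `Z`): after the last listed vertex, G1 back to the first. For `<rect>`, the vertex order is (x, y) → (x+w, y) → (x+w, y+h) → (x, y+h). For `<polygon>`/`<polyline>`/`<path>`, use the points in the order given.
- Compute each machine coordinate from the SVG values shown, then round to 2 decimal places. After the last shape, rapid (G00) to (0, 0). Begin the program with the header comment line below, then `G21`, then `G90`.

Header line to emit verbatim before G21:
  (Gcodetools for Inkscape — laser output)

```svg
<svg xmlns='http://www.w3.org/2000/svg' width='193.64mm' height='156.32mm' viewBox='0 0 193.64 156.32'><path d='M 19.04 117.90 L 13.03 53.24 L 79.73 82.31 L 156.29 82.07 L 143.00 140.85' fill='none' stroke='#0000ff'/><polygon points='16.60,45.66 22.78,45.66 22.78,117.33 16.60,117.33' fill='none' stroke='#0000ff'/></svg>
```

(Gcodetools for Inkscape — laser output)
G21
G90
G00 X19.04 Y38.42
M4 S594
G01 X13.03 Y103.08 F1942
G01 X79.73 Y74.01
G01 X156.29 Y74.25
G01 X143.00 Y15.47
M5
G00 X16.60 Y110.66
M4 S594
G01 X22.78 Y110.66 F1942
G01 X22.78 Y38.99
G01 X16.60 Y38.99
G01 X16.60 Y110.66
M5
G00 X0.00 Y0.00

viewBox `0 0 193.64 156.32` with mm width/height → 1 unit = 1 mm. Flip: y_m = 156.32 − y_svg.

**Shape 1** — `<path>` open polyline, stroke `#0000ff` → score (S594, F1942). Machine vertices: (19.04,38.42) → (13.03,103.08) → (79.73,74.01) → (156.29,74.25) → (143.00,15.47). Open path.

**Shape 2** — `<polygon>` rectangle, stroke `#0000ff` → score (S594, F1942). Machine vertices: (16.60,110.66) → (22.78,110.66) → (22.78,38.99) → (16.60,38.99) → (16.60,110.66). Closed: final G1 returns to the first vertex.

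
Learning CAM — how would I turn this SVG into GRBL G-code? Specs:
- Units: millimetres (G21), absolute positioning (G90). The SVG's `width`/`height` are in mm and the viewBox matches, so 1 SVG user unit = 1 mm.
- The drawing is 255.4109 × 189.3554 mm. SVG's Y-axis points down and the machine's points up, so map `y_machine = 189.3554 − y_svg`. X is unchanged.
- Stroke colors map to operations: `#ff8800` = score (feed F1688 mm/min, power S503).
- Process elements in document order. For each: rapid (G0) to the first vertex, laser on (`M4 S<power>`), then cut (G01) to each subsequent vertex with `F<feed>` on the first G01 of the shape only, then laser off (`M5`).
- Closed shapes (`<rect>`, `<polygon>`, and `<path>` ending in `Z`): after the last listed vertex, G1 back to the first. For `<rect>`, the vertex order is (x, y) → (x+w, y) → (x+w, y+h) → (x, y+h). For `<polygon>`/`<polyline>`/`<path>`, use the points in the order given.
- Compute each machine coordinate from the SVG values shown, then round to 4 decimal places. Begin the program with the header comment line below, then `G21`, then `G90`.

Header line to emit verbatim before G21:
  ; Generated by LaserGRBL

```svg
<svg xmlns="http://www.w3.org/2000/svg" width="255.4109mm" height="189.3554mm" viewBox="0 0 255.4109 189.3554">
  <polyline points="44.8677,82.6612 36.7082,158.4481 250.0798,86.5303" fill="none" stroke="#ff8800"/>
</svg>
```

; Generated by LaserGRBL
G21
G90
G0 X44.8677 Y106.6942
M4 S503
G01 X36.7082 Y30.9073 F1688
G01 X250.0798 Y102.8251
M5

1 u = 1 mm; y_m = 189.3554 − y.

[1] `<polyline>` open polyline, #ff8800→score S503 F1688: (44.8677,106.6942) → (36.7082,30.9073) → (250.0798,102.8251)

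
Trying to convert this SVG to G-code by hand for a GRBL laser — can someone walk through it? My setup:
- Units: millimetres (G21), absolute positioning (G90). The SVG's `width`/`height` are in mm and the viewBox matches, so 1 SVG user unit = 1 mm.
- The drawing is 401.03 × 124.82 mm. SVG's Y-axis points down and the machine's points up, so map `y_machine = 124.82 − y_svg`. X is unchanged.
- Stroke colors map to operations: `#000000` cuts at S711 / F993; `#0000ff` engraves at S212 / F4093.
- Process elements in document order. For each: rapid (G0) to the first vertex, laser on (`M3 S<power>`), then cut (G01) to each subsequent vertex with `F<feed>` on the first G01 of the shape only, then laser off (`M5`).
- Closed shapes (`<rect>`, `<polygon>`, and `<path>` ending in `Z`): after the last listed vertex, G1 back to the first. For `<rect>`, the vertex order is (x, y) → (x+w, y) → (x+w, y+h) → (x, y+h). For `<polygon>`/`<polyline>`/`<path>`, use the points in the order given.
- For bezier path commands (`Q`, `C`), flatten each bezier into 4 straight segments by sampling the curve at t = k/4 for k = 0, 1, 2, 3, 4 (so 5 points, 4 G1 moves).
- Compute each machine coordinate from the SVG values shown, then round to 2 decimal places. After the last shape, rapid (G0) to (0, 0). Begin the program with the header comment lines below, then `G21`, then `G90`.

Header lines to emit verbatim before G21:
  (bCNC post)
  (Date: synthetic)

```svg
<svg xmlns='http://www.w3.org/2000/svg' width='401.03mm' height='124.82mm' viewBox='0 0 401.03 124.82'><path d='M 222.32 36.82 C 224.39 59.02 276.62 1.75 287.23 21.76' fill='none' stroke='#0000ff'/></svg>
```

Since the viewBox matches the mm dimensions, user units are millimetres directly. The only transform is the Y-flip y_m = 124.82 − y_svg.

Shape 1 is a cubic bezier drawn with `<path>`. Its stroke #0000ff means engrave at S212, F4093. After flipping Y the toolpath is (222.32,88.00) → (231.84,83.80) → (251.57,94.71) → (272.90,106.03) → (287.23,103.06).

(bCNC post)
(Date: synthetic)
G21
G90
G0 X222.32 Y88.00
M3 S212
G01 X231.84 Y83.80 F4093
G01 X251.57 Y94.71
G01 X272.90 Y106.03
G01 X287.23 Y103.06
M5
G0 X0.00 Y0.00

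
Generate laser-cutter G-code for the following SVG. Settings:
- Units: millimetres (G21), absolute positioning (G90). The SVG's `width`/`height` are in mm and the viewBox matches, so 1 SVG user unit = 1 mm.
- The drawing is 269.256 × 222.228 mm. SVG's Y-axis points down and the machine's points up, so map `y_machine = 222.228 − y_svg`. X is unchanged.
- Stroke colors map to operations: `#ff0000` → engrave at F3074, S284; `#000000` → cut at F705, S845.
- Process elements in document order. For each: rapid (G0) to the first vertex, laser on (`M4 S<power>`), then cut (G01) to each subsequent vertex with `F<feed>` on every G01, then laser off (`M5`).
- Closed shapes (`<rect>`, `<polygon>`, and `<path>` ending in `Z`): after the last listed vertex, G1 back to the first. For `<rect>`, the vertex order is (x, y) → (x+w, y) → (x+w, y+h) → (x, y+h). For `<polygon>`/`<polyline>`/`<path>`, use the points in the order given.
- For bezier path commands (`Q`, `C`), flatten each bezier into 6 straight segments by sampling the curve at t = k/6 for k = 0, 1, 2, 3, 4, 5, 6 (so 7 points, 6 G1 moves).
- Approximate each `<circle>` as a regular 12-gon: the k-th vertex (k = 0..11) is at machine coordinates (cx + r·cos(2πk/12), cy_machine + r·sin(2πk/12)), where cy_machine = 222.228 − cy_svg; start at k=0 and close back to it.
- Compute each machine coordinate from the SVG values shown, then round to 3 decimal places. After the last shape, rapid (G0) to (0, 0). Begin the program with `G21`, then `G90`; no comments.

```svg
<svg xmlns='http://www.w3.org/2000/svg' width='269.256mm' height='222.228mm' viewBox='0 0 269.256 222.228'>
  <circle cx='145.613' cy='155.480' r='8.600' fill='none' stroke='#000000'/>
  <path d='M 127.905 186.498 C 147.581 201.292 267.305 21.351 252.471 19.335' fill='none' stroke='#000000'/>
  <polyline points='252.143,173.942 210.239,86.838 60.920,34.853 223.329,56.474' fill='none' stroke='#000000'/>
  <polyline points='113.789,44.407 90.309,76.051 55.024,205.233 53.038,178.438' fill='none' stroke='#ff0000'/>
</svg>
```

Since the viewBox matches the mm dimensions, user units are millimetres directly. The only transform is the Y-flip y_m = 222.228 − y_svg.

Shape 1 is a circle drawn with `<circle>`. Its stroke #000000 means cut at S845, F705. After flipping Y the toolpath is (154.213,66.748) → (153.061,71.048) → (149.913,74.196) → (145.613,75.348) → (141.313,74.196) → (138.165,71.048) → (137.013,66.748) → (138.165,62.448) → (141.313,59.300) → (145.613,58.148) → (149.913,59.300) → (153.061,62.448) → (154.213,66.748), returning to the start.

Shape 2 is a cubic bezier drawn with `<path>`. Its stroke #000000 means cut at S845, F705. After flipping Y the toolpath is (127.905,35.730) → (144.994,42.836) → (172.241,72.045) → (203.129,113.008) → (231.141,155.371) → (249.761,188.783) → (252.471,202.893).

Shape 3 is a open polyline drawn with `<polyline>`. Its stroke #000000 means cut at S845, F705. After flipping Y the toolpath is (252.143,48.286) → (210.239,135.390) → (60.920,187.375) → (223.329,165.754).

Shape 4 is a open polyline drawn with `<polyline>`. Its stroke #ff0000 means engrave at S284, F3074. After flipping Y the toolpath is (113.789,177.821) → (90.309,146.177) → (55.024,16.995) → (53.038,43.790).

G21
G90
G0 X154.213 Y66.748
M4 S845
G01 X153.061 Y71.048 F705
G01 X149.913 Y74.196 F705
G01 X145.613 Y75.348 F705
G01 X141.313 Y74.196 F705
G01 X138.165 Y71.048 F705
G01 X137.013 Y66.748 F705
G01 X138.165 Y62.448 F705
G01 X141.313 Y59.300 F705
G01 X145.613 Y58.148 F705
G01 X149.913 Y59.300 F705
G01 X153.061 Y62.448 F705
G01 X154.213 Y66.748 F705
M5
G0 X127.905 Y35.730
M4 S845
G01 X144.994 Y42.836 F705
G01 X172.241 Y72.045 F705
G01 X203.129 Y113.008 F705
G01 X231.141 Y155.371 F705
G01 X249.761 Y188.783 F705
G01 X252.471 Y202.893 F705
M5
G0 X252.143 Y48.286
M4 S845
G01 X210.239 Y135.390 F705
G01 X60.920 Y187.375 F705
G01 X223.329 Y165.754 F705
M5
G0 X113.789 Y177.821
M4 S284
G01 X90.309 Y146.177 F3074
G01 X55.024 Y16.995 F3074
G01 X53.038 Y43.790 F3074
M5
G0 X0.000 Y0.000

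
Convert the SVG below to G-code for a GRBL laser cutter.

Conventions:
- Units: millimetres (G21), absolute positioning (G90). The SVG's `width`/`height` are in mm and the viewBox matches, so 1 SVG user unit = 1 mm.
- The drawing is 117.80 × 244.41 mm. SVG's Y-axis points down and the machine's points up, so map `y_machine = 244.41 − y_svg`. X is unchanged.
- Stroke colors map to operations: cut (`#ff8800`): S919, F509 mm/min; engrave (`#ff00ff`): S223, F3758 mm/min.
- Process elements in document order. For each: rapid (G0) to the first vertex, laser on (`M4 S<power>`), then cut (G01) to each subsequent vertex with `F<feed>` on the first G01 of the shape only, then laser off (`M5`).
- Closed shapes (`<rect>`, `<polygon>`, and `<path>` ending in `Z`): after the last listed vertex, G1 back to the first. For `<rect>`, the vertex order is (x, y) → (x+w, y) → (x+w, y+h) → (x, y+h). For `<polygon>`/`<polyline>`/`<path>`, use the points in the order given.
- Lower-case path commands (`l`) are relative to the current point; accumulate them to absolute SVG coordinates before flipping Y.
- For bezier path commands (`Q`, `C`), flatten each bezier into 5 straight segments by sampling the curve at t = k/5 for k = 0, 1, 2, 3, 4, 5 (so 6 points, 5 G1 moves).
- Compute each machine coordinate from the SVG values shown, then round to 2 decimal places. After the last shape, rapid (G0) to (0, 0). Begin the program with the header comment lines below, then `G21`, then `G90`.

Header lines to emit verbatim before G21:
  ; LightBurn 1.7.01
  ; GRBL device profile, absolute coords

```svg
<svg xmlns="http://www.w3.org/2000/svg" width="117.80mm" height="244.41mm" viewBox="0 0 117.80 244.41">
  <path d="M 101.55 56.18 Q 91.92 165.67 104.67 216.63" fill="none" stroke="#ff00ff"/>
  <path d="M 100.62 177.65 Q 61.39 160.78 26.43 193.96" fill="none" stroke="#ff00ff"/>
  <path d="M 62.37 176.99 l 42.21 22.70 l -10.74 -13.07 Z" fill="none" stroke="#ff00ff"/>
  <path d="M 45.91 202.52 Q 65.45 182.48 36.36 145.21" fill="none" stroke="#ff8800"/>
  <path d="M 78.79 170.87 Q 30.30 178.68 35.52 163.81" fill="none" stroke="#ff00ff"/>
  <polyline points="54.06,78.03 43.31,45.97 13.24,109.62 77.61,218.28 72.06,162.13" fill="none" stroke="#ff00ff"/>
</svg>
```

; LightBurn 1.7.01
; GRBL device profile, absolute coords
G21
G90
G0 X101.55 Y188.23
M4 S223
G01 X98.59 Y146.78 F3758
G01 X97.43 Y110.00
G01 X98.05 Y77.91
G01 X100.47 Y50.51
G01 X104.67 Y27.78
M5
G0 X100.62 Y66.76
M4 S223
G01 X85.10 Y71.51 F3758
G01 X69.92 Y72.25
G01 X55.08 Y68.99
G01 X40.58 Y61.72
G01 X26.43 Y50.45
M5
G0 X62.37 Y67.42
M4 S223
G01 X104.58 Y44.72 F3758
G01 X93.84 Y57.79
G01 X62.37 Y67.42
M5
G0 X45.91 Y41.89
M4 S919
G01 X51.78 Y50.60 F509
G01 X53.76 Y60.68
G01 X51.85 Y72.14
G01 X46.05 Y84.98
G01 X36.36 Y99.20
M5
G0 X78.79 Y73.54
M4 S223
G01 X61.54 Y71.32 F3758
G01 X48.59 Y70.92
G01 X39.94 Y72.33
G01 X35.58 Y75.56
G01 X35.52 Y80.60
M5
G0 X54.06 Y166.38
M4 S223
G01 X43.31 Y198.44 F3758
G01 X13.24 Y134.79
G01 X77.61 Y26.13
G01 X72.06 Y82.28
M5
G0 X0.00 Y0.00

Since the viewBox matches the mm dimensions, user units are millimetres directly. The only transform is the Y-flip y_m = 244.41 − y_svg.

Shape 1 is a quadratic bezier drawn with `<path>`. Its stroke #ff00ff means engrave at S223, F3758. After flipping Y the toolpath is (101.55,188.23) → (98.59,146.78) → (97.43,110.00) → (98.05,77.91) → (100.47,50.51) → (104.67,27.78).

Shape 2 is a quadratic bezier drawn with `<path>`. Its stroke #ff00ff means engrave at S223, F3758. After flipping Y the toolpath is (100.62,66.76) → (85.10,71.51) → (69.92,72.25) → (55.08,68.99) → (40.58,61.72) → (26.43,50.45).

Shape 3 is a closed polygon drawn with `<path>`. Its stroke #ff00ff means engrave at S223, F3758. After flipping Y the toolpath is (62.37,67.42) → (104.58,44.72) → (93.84,57.79) → (62.37,67.42), returning to the start.

Shape 4 is a quadratic bezier drawn with `<path>`. Its stroke #ff8800 means cut at S919, F509. After flipping Y the toolpath is (45.91,41.89) → (51.78,50.60) → (53.76,60.68) → (51.85,72.14) → (46.05,84.98) → (36.36,99.20).

Shape 5 is a quadratic bezier drawn with `<path>`. Its stroke #ff00ff means engrave at S223, F3758. After flipping Y the toolpath is (78.79,73.54) → (61.54,71.32) → (48.59,70.92) → (39.94,72.33) → (35.58,75.56) → (35.52,80.60).

Shape 6 is a open polyline drawn with `<polyline>`. Its stroke #ff00ff means engrave at S223, F3758. After flipping Y the toolpath is (54.06,166.38) → (43.31,198.44) → (13.24,134.79) → (77.61,26.13) → (72.06,82.28).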